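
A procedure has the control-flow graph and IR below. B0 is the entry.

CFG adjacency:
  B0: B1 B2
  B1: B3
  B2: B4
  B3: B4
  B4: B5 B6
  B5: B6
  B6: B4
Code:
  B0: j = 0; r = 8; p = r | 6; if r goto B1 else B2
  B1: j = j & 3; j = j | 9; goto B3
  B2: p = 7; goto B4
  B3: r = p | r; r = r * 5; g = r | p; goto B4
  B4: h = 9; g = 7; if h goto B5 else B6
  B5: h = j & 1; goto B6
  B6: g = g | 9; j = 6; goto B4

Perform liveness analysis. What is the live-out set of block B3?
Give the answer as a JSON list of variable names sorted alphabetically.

def/use:
  B0: def={j,p,r} ue=∅
  B1: def={j} ue={j}
  B2: def={p} ue=∅
  B3: def={g,r} ue={p,r}
  B4: def={g,h} ue=∅
  B5: def={h} ue={j}
  B6: def={g,j} ue={g}

Live sets:
  B0: in=∅ out={j,p,r}
  B1: in={j,p,r} out={j,p,r}
  B2: in={j} out={j}
  B3: in={j,p,r} out={j}
  B4: in={j} out={g,j}
  B5: in={g,j} out={g}
  B6: in={g} out={j}

live-out(B3) = ["j"]

Answer: ["j"]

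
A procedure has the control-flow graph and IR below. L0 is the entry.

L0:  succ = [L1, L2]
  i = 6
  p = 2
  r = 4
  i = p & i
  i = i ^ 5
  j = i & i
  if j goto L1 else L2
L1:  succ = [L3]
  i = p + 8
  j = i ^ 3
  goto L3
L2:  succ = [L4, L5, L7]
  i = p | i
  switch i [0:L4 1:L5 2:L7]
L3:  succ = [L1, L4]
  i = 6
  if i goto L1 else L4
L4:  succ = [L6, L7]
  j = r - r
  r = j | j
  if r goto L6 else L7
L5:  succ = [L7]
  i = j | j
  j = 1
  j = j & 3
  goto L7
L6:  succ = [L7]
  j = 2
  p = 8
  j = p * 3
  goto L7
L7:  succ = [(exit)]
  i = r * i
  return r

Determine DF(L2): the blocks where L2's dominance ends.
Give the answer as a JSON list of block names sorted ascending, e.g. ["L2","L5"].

Answer: ["L4", "L7"]

Analysis:
idom tree: L1←L0 L2←L0 L3←L1 L4←L0 L5←L2 L6←L4 L7←L0
Join-block Dom:
  L1: preds {L0,L3}: {L0} ∩ {L0,L1,L3} = {L0}; idom=L0
  L4: preds {L2,L3}: {L0,L2} ∩ {L0,L1,L3} = {L0}; idom=L0
  L7: preds {L2,L4,L5,L6}: {L0,L2} ∩ {L0,L4} ∩ {L0,L2,L5} ∩ {L0,L4,L6} = {L0}; idom=L0

Frontier:
  L1←L0: walk · to L0
  L1←L3: walk L3→L1 to L0
  L4←L2: walk L2 to L0
  L4←L3: walk L3→L1 to L0
  L7←L2: walk L2 to L0
  L7←L4: walk L4 to L0
  L7←L5: walk L5→L2 to L0
  L7←L6: walk L6→L4 to L0
  DF(L0)=∅
  DF(L1)={L1,L4}
  DF(L2)={L4,L7}
  DF(L3)={L1,L4}
  DF(L4)={L7}
  DF(L5)={L7}
  DF(L6)={L7}
  DF(L7)=∅

DF(L2) = ["L4", "L7"]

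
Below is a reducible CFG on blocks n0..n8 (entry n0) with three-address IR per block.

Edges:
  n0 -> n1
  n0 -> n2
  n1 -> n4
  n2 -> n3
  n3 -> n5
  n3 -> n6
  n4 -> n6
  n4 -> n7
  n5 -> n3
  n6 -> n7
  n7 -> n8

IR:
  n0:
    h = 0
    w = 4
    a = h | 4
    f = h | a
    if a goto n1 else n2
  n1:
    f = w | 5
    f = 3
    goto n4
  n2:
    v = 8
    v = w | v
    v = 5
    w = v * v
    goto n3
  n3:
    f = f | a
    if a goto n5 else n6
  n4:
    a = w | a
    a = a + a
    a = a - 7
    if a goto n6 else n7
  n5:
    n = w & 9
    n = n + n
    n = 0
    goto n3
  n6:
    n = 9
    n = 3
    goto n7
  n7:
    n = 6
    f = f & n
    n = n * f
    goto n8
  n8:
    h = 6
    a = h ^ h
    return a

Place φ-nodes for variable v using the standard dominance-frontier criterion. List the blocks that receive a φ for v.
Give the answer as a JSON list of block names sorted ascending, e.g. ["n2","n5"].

idom tree: n1←n0 n2←n0 n3←n2 n4←n1 n5←n3 n6←n0 n7←n0 n8←n7
Join-block Dom:
  n3: preds {n2,n5}: {n0,n2} ∩ {n0,n2,n3,n5} = {n0,n2}; idom=n2
  n6: preds {n3,n4}: {n0,n2,n3} ∩ {n0,n1,n4} = {n0}; idom=n0
  n7: preds {n4,n6}: {n0,n1,n4} ∩ {n0,n6} = {n0}; idom=n0

Frontier:
  join n3 pred n2: · stop@n2
  join n3 pred n5: n5→n3 stop@n2
  join n6 pred n3: n3→n2 stop@n0
  join n6 pred n4: n4→n1 stop@n0
  join n7 pred n4: n4→n1 stop@n0
  join n7 pred n6: n6 stop@n0
  DF(n0)=∅
  DF(n1)={n6,n7}
  DF(n2)={n6}
  DF(n3)={n3,n6}
  DF(n4)={n6,n7}
  DF(n5)={n3}
  DF(n6)={n7}
  DF(n7)=∅
  DF(n8)=∅

φ for v: defs {n2}
  DF⁺ = {n6,n7}

Answer: ["n6", "n7"]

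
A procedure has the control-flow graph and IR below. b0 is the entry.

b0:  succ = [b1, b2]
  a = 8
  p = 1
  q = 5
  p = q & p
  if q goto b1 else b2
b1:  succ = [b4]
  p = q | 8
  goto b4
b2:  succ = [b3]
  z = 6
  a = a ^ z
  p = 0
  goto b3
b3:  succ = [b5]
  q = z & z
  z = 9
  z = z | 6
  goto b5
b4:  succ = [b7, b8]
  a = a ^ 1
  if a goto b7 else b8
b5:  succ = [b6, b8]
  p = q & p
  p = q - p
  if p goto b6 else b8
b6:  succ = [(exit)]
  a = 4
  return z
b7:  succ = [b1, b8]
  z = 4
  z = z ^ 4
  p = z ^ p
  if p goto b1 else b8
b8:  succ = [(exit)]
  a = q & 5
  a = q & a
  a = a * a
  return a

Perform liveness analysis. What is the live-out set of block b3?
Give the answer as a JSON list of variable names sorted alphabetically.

def/use:
  b0: {a,p,q} / ∅
  b1: {p} / {q}
  b2: {a,p,z} / {a}
  b3: {q,z} / {z}
  b4: {a} / {a}
  b5: {p} / {p,q}
  b6: {a} / {z}
  b7: {p,z} / {p}
  b8: {a} / {q}

Live sets:
  live b0: ∅→{a,q}
  live b1: {a,q}→{a,p,q}
  live b2: {a}→{p,z}
  live b3: {p,z}→{p,q,z}
  live b4: {a,p,q}→{a,p,q}
  live b5: {p,q,z}→{q,z}
  live b6: {z}→∅
  live b7: {a,p,q}→{a,q}
  live b8: {q}→∅

live-out(b3) = ["p", "q", "z"]

Answer: ["p", "q", "z"]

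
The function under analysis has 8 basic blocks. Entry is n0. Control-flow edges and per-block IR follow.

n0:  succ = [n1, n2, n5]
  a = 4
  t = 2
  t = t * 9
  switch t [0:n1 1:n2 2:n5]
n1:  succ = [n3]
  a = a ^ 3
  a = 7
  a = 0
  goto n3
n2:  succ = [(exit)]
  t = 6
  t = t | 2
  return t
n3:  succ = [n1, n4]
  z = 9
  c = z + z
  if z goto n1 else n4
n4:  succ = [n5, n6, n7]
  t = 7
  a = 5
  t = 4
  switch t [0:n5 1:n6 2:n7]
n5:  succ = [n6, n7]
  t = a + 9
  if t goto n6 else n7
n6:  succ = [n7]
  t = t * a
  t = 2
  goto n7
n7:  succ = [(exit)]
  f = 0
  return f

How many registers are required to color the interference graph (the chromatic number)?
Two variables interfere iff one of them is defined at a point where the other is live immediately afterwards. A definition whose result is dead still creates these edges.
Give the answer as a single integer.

Answer: 3

Derivation:
Per-block:
  n0: def={a,t} ue=∅
  n1: def={a} ue={a}
  n2: def={t} ue=∅
  n3: def={c,z} ue=∅
  n4: def={a,t} ue=∅
  n5: def={t} ue={a}
  n6: def={t} ue={a,t}
  n7: def={f} ue=∅

Live sets:
  n0 li=∅ lo={a}
  n1 li={a} lo={a}
  n2 li=∅ lo=∅
  n3 li={a} lo={a}
  n4 li=∅ lo={a,t}
  n5 li={a} lo={a,t}
  n6 li={a,t} lo=∅
  n7 li=∅ lo=∅

Interfere edges:
  a: {c,t,z}
  c: {a,z}
  f: ∅
  t: {a}
  z: {a,c}

Colouring:
  lower bound: {a,c,z} mutually conflict ⇒ χ ≥ 3
  3-colouring: r0={a,f}  r1={c,t}  r2={z}
  χ = 3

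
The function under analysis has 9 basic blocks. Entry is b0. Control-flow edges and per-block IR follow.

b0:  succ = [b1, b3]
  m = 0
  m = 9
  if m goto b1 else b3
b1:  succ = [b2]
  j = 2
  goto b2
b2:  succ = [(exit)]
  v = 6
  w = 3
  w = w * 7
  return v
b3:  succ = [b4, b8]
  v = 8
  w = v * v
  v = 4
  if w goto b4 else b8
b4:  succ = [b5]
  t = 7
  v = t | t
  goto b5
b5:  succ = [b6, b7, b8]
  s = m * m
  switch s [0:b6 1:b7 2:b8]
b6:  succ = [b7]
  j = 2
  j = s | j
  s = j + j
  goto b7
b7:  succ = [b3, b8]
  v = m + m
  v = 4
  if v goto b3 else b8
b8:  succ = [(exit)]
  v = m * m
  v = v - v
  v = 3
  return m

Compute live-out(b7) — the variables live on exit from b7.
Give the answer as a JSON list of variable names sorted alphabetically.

def/use:
  b0 def {m} use ∅
  b1 def {j} use ∅
  b2 def {v,w} use ∅
  b3 def {v,w} use ∅
  b4 def {t,v} use ∅
  b5 def {s} use {m}
  b6 def {j,s} use {s}
  b7 def {v} use {m}
  b8 def {v} use {m}

Backward fixpoint:
  b0: in=∅ out={m}
  b1: in=∅ out=∅
  b2: in=∅ out=∅
  b3: in={m} out={m}
  b4: in={m} out={m}
  b5: in={m} out={m,s}
  b6: in={m,s} out={m}
  b7: in={m} out={m}
  b8: in={m} out=∅

live-out(b7) = ["m"]

Answer: ["m"]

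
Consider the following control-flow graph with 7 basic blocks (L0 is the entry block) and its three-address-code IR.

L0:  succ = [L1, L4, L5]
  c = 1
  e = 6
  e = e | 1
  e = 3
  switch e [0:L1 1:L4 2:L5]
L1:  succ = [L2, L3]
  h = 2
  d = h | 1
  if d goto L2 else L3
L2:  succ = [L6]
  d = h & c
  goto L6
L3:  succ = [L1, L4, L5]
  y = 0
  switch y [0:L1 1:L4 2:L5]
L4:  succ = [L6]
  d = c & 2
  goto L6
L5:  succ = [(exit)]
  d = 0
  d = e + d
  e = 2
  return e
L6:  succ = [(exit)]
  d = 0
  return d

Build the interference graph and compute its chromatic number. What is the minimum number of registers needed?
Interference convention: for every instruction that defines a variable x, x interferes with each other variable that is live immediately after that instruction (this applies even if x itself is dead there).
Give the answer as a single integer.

Answer: 4

Working:
Per-block:
  L0: def={c,e} ue=∅
  L1: def={d,h} ue=∅
  L2: def={d} ue={c,h}
  L3: def={y} ue=∅
  L4: def={d} ue={c}
  L5: def={d,e} ue={e}
  L6: def={d} ue=∅

Live sets:
  L0 li=∅ lo={c,e}
  L1 li={c,e} lo={c,e,h}
  L2 li={c,h} lo=∅
  L3 li={c,e} lo={c,e}
  L4 li={c} lo=∅
  L5 li={e} lo=∅
  L6 li=∅ lo=∅

Interference:
  c: {d,e,h,y}
  d: {c,e,h}
  e: {c,d,h,y}
  h: {c,d,e}
  y: {c,e}

Colouring:
  {c,d,e,h} pairwise interfere (4-clique) ⇒ χ ≥ 4
  assign c→r0 d→r2 e→r1 h→r3 y→r2 — no edge inside a register ⇒ χ ≤ 4
  χ = 4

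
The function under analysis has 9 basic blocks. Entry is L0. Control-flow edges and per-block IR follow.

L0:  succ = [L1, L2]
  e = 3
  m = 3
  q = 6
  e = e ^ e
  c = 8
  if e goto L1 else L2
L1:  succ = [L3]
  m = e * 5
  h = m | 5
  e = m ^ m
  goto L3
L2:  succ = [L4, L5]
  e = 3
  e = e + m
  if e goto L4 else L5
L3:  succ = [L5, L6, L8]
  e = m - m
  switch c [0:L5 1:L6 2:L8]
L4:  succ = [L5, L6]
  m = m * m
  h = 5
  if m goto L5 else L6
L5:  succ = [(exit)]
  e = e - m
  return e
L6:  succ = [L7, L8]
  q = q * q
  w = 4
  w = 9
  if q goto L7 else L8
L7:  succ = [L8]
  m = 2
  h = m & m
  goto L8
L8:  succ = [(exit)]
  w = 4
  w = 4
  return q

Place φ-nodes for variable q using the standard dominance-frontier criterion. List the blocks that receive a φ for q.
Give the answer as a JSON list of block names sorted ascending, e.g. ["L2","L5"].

idom tree: L1←L0 L2←L0 L3←L1 L4←L2 L5←L0 L6←L0 L7←L6 L8←L0
Dom at joins:
  L5: preds {L2,L3,L4}: {L0,L2} ∩ {L0,L1,L3} ∩ {L0,L2,L4} = {L0}; idom=L0
  L6: preds {L3,L4}: {L0,L1,L3} ∩ {L0,L2,L4} = {L0}; idom=L0
  L8: preds {L3,L6,L7}: {L0,L1,L3} ∩ {L0,L6} ∩ {L0,L6,L7} = {L0}; idom=L0

DF walk-up:
  L5←L2: walk L2 to L0
  L5←L3: walk L3→L1 to L0
  L5←L4: walk L4→L2 to L0
  L6←L3: walk L3→L1 to L0
  L6←L4: walk L4→L2 to L0
  L8←L3: walk L3→L1 to L0
  L8←L6: walk L6 to L0
  L8←L7: walk L7→L6 to L0
  L0: DF=∅
  L1: DF={L5,L6,L8}
  L2: DF={L5,L6}
  L3: DF={L5,L6,L8}
  L4: DF={L5,L6}
  L5: DF=∅
  L6: DF={L8}
  L7: DF={L8}
  L8: DF=∅

φ for q: defs {L0,L6}
  DF⁺ = {L8}

Answer: ["L8"]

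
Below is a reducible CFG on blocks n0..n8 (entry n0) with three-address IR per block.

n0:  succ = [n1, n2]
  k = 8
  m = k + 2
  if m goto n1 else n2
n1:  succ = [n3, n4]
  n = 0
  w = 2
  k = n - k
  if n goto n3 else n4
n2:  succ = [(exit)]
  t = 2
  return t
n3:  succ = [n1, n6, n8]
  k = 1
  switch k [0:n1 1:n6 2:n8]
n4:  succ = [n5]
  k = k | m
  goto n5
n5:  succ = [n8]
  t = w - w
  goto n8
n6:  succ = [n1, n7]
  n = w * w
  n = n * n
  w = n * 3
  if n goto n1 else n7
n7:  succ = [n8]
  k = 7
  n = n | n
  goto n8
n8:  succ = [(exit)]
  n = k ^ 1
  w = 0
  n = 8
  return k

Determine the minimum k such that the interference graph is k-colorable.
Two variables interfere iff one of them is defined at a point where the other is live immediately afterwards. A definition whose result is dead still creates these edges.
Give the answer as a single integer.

Answer: 4

Working:
Per-block:
  n0: def={k,m} ue=∅
  n1: def={k,n,w} ue={k}
  n2: def={t} ue=∅
  n3: def={k} ue=∅
  n4: def={k} ue={k,m}
  n5: def={t} ue={w}
  n6: def={n,w} ue={w}
  n7: def={k,n} ue={n}
  n8: def={n,w} ue={k}

Live sets:
  live n0: ∅→{k,m}
  live n1: {k,m}→{k,m,w}
  live n2: ∅→∅
  live n3: {m,w}→{k,m,w}
  live n4: {k,m,w}→{k,w}
  live n5: {k,w}→{k}
  live n6: {k,m,w}→{k,m,n}
  live n7: {n}→{k}
  live n8: {k}→∅

Interfere edges:
  k: {m,n,t,w}
  m: {k,n,w}
  n: {k,m,w}
  t: {k}
  w: {k,m,n}

Colouring:
  lower bound: {k,m,n,w} mutually conflict ⇒ χ ≥ 4
  4-colouring: c0={k}  c1={m,t}  c2={n}  c3={w}
  χ = 4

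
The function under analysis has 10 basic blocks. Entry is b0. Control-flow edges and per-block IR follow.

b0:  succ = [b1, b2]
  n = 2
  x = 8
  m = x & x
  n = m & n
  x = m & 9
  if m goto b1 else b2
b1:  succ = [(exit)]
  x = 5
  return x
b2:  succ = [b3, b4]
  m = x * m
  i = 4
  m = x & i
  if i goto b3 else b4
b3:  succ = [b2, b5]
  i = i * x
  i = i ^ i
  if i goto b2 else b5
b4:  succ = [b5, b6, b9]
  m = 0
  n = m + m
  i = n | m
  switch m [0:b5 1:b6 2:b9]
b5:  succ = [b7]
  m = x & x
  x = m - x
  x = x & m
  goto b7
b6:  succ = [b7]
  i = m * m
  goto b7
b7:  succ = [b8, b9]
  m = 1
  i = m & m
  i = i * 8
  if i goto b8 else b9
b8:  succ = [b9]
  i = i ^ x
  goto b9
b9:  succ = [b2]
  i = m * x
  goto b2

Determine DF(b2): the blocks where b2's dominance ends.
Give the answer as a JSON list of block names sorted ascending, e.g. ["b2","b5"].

Answer: ["b2"]

Derivation:
idom tree: b1←b0 b2←b0 b3←b2 b4←b2 b5←b2 b6←b4 b7←b2 b8←b7 b9←b2
Dom at joins:
  b2: preds {b0,b3,b9}: {b0} ∩ {b0,b2,b3} ∩ {b0,b2,b9} = {b0}; idom=b0
  b5: preds {b3,b4}: {b0,b2,b3} ∩ {b0,b2,b4} = {b0,b2}; idom=b2
  b7: preds {b5,b6}: {b0,b2,b5} ∩ {b0,b2,b4,b6} = {b0,b2}; idom=b2
  b9: preds {b4,b7,b8}: {b0,b2,b4} ∩ {b0,b2,b7} ∩ {b0,b2,b7,b8} = {b0,b2}; idom=b2

DF walk-up:
  b2←b0: walk · to b0
  b2←b3: walk b3→b2 to b0
  b2←b9: walk b9→b2 to b0
  b5←b3: walk b3 to b2
  b5←b4: walk b4 to b2
  b7←b5: walk b5 to b2
  b7←b6: walk b6→b4 to b2
  b9←b4: walk b4 to b2
  b9←b7: walk b7 to b2
  b9←b8: walk b8→b7 to b2
  b0: DF=∅
  b1: DF=∅
  b2: DF={b2}
  b3: DF={b2,b5}
  b4: DF={b5,b7,b9}
  b5: DF={b7}
  b6: DF={b7}
  b7: DF={b9}
  b8: DF={b9}
  b9: DF={b2}

DF(b2) = ["b2"]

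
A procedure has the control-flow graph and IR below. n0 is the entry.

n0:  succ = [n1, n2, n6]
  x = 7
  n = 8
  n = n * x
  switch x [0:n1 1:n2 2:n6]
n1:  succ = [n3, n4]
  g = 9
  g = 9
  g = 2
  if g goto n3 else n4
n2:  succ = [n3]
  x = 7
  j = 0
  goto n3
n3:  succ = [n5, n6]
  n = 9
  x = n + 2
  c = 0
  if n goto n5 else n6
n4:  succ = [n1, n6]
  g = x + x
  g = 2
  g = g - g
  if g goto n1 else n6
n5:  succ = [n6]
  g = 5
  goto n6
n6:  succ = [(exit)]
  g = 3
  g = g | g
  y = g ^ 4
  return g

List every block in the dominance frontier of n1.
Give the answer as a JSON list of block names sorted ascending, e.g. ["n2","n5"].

Answer: ["n1", "n3", "n6"]

Working:
idom tree: n1←n0 n2←n0 n3←n0 n4←n1 n5←n3 n6←n0
Dom∩ at merges:
  n1: preds {n0,n4}: {n0} ∩ {n0,n1,n4} = {n0}; idom=n0
  n3: preds {n1,n2}: {n0,n1} ∩ {n0,n2} = {n0}; idom=n0
  n6: preds {n0,n3,n4,n5}: {n0} ∩ {n0,n3} ∩ {n0,n1,n4} ∩ {n0,n3,n5} = {n0}; idom=n0

Frontier:
  n1←n0: walk · to n0
  n1←n4: walk n4→n1 to n0
  n3←n1: walk n1 to n0
  n3←n2: walk n2 to n0
  n6←n0: walk · to n0
  n6←n3: walk n3 to n0
  n6←n4: walk n4→n1 to n0
  n6←n5: walk n5→n3 to n0
  n0 → ∅
  n1 → {n1,n3,n6}
  n2 → {n3}
  n3 → {n6}
  n4 → {n1,n6}
  n5 → {n6}
  n6 → ∅

DF(n1) = ["n1", "n3", "n6"]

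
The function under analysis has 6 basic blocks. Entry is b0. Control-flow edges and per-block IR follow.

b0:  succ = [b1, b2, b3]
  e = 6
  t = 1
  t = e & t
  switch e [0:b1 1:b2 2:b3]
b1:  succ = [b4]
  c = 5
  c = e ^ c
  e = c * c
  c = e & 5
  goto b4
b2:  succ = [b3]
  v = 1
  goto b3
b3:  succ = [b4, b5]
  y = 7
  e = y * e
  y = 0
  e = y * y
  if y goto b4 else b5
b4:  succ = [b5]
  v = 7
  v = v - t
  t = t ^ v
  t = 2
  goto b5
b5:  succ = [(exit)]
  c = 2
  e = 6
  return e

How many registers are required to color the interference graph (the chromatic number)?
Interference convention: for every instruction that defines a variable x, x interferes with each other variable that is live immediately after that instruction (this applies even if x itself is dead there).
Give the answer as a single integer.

Answer: 3

Working:
Per-block:
  b0: {e,t} / ∅
  b1: {c,e} / {e}
  b2: {v} / ∅
  b3: {e,y} / {e}
  b4: {t,v} / {t}
  b5: {c,e} / ∅

Backward fixpoint:
  live b0: ∅→{e,t}
  live b1: {e,t}→{t}
  live b2: {e,t}→{e,t}
  live b3: {e,t}→{t}
  live b4: {t}→∅
  live b5: ∅→∅

Interfere edges:
  c: {e,t}
  e: {c,t,v,y}
  t: {c,e,v,y}
  v: {e,t}
  y: {e,t}

Colouring:
  lower bound: {c,e,t} mutually conflict ⇒ χ ≥ 3
  assign c→c2 e→c0 t→c1 v→c2 y→c2 — no edge inside a register ⇒ χ ≤ 3
  χ = 3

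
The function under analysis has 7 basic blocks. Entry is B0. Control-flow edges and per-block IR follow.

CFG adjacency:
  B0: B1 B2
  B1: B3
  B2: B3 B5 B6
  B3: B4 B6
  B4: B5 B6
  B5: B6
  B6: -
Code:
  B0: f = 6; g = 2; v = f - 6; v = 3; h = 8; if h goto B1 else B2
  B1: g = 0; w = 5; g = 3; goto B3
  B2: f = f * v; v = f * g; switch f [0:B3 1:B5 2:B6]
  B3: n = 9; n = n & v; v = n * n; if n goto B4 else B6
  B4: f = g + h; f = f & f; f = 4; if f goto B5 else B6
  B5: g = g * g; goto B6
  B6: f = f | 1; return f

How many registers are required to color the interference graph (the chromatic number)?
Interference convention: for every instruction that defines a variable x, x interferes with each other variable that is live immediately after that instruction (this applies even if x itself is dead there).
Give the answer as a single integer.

Answer: 5

Derivation:
Per-block:
  B0 def {f,g,h,v} use ∅
  B1 def {g,w} use ∅
  B2 def {f,v} use {f,g,v}
  B3 def {n,v} use {v}
  B4 def {f} use {g,h}
  B5 def {g} use {g}
  B6 def {f} use {f}

Liveness:
  B0 li=∅ lo={f,g,h,v}
  B1 li={f,h,v} lo={f,g,h,v}
  B2 li={f,g,h,v} lo={f,g,h,v}
  B3 li={f,g,h,v} lo={f,g,h}
  B4 li={g,h} lo={f,g}
  B5 li={f,g} lo={f}
  B6 li={f} lo=∅

Interference:
  f — {g,h,n,v,w}
  g — {f,h,n,v}
  h — {f,g,n,v,w}
  n — {f,g,h,v}
  v — {f,g,h,n,w}
  w — {f,h,v}

Registers:
  {f,g,h,n,v} pairwise interfere (5-clique) ⇒ χ ≥ 5
  5-colouring: c0={f}  c1={h}  c2={v}  c3={g,w}  c4={n}
  χ = 5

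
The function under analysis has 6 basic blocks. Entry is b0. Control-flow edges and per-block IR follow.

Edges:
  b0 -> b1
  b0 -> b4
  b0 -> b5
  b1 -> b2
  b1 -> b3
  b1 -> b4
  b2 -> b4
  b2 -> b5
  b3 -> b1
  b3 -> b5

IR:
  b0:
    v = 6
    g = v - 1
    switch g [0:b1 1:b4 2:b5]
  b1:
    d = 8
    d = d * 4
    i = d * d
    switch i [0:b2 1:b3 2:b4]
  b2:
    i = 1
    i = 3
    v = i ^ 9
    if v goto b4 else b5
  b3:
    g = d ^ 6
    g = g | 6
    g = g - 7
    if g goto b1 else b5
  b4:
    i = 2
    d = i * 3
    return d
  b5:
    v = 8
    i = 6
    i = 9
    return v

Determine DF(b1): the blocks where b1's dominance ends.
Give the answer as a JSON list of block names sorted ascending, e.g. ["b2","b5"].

Answer: ["b1", "b4", "b5"]

Analysis:
idom tree: b1←b0 b2←b1 b3←b1 b4←b0 b5←b0
Join-block Dom:
  b1: preds {b0,b3}: {b0} ∩ {b0,b1,b3} = {b0}; idom=b0
  b4: preds {b0,b1,b2}: {b0} ∩ {b0,b1} ∩ {b0,b1,b2} = {b0}; idom=b0
  b5: preds {b0,b2,b3}: {b0} ∩ {b0,b1,b2} ∩ {b0,b1,b3} = {b0}; idom=b0

DF derivation:
  b1←b0: walk · to b0
  b1←b3: walk b3→b1 to b0
  b4←b0: walk · to b0
  b4←b1: walk b1 to b0
  b4←b2: walk b2→b1 to b0
  b5←b0: walk · to b0
  b5←b2: walk b2→b1 to b0
  b5←b3: walk b3→b1 to b0
  b0 → ∅
  b1 → {b1,b4,b5}
  b2 → {b4,b5}
  b3 → {b1,b5}
  b4 → ∅
  b5 → ∅

DF(b1) = ["b1", "b4", "b5"]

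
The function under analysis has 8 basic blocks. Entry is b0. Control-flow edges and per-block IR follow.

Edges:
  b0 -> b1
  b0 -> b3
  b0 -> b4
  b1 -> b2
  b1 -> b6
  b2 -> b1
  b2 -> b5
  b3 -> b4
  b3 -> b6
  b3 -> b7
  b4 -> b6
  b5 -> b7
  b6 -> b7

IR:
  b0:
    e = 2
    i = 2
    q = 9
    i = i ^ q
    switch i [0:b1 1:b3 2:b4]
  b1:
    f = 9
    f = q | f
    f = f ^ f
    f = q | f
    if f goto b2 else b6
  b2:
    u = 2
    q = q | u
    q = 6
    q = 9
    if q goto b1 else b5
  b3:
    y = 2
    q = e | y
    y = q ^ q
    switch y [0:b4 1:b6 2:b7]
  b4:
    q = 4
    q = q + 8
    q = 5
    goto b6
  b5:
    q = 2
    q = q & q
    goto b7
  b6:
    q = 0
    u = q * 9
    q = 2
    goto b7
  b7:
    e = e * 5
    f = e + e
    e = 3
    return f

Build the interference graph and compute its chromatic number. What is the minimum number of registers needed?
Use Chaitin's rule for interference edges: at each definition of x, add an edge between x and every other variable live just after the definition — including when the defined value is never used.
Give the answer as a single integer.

Answer: 3

Analysis:
Per-block:
  b0 def {e,i,q} use ∅
  b1 def {f} use {q}
  b2 def {q,u} use {q}
  b3 def {q,y} use {e}
  b4 def {q} use ∅
  b5 def {q} use ∅
  b6 def {q,u} use ∅
  b7 def {e,f} use {e}

Backward fixpoint:
  live b0: ∅→{e,q}
  live b1: {e,q}→{e,q}
  live b2: {e,q}→{e,q}
  live b3: {e}→{e}
  live b4: {e}→{e}
  live b5: {e}→{e}
  live b6: {e}→{e}
  live b7: {e}→∅

Interfere edges:
  e — {f,i,q,u,y}
  f — {e,q}
  i — {e,q}
  q — {e,f,i,u}
  u — {e,q}
  y — {e}

Colouring:
  clique {e,f,q} ⇒ need ≥ 3
  assign e→R0 f→R2 i→R2 q→R1 u→R2 y→R1 — no edge inside a register ⇒ χ ≤ 3
  χ = 3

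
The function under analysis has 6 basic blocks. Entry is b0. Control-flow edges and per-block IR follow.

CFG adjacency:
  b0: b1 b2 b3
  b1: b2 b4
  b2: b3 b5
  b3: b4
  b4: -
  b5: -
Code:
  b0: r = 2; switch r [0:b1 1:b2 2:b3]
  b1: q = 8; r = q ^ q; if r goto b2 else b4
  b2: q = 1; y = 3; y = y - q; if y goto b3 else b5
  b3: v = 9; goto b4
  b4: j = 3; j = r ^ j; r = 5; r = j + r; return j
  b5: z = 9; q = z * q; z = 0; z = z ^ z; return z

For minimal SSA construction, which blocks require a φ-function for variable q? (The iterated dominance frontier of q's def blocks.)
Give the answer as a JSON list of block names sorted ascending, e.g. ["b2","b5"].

Answer: ["b2", "b3", "b4"]

Working:
idom tree: b1←b0 b2←b0 b3←b0 b4←b0 b5←b2
Dom at joins:
  b2: preds {b0,b1}: {b0} ∩ {b0,b1} = {b0}; idom=b0
  b3: preds {b0,b2}: {b0} ∩ {b0,b2} = {b0}; idom=b0
  b4: preds {b1,b3}: {b0,b1} ∩ {b0,b3} = {b0}; idom=b0

DF derivation:
  join b2 pred b0: · stop@b0
  join b2 pred b1: b1 stop@b0
  join b3 pred b0: · stop@b0
  join b3 pred b2: b2 stop@b0
  join b4 pred b1: b1 stop@b0
  join b4 pred b3: b3 stop@b0
  b0: DF=∅
  b1: DF={b2,b4}
  b2: DF={b3}
  b3: DF={b4}
  b4: DF=∅
  b5: DF=∅

φ for q: defs {b1,b2,b5}
  DF⁺ = {b2,b3,b4}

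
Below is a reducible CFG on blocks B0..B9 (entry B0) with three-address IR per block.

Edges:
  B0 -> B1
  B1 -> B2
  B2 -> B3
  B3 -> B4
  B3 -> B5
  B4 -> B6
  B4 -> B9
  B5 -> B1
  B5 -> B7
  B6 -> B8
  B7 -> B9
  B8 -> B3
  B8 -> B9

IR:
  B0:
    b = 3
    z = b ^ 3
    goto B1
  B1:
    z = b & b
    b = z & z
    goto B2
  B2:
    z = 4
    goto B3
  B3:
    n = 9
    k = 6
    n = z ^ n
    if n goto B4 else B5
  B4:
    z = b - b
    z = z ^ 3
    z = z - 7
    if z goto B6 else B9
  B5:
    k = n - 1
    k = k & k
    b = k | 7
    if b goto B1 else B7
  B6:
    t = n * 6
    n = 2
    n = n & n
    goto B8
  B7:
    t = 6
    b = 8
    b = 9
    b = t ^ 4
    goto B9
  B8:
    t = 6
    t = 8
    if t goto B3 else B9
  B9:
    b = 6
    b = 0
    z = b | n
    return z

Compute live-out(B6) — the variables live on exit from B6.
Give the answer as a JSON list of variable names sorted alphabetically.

Block summaries:
  B0: {b,z} / ∅
  B1: {b,z} / {b}
  B2: {z} / ∅
  B3: {k,n} / {z}
  B4: {z} / {b}
  B5: {b,k} / {n}
  B6: {n,t} / {n}
  B7: {b,t} / ∅
  B8: {t} / ∅
  B9: {b,z} / {n}

Live sets:
  B0: in=∅ out={b}
  B1: in={b} out={b}
  B2: in={b} out={b,z}
  B3: in={b,z} out={b,n}
  B4: in={b,n} out={b,n,z}
  B5: in={n} out={b,n}
  B6: in={b,n,z} out={b,n,z}
  B7: in={n} out={n}
  B8: in={b,n,z} out={b,n,z}
  B9: in={n} out=∅

live-out(B6) = ["b", "n", "z"]

Answer: ["b", "n", "z"]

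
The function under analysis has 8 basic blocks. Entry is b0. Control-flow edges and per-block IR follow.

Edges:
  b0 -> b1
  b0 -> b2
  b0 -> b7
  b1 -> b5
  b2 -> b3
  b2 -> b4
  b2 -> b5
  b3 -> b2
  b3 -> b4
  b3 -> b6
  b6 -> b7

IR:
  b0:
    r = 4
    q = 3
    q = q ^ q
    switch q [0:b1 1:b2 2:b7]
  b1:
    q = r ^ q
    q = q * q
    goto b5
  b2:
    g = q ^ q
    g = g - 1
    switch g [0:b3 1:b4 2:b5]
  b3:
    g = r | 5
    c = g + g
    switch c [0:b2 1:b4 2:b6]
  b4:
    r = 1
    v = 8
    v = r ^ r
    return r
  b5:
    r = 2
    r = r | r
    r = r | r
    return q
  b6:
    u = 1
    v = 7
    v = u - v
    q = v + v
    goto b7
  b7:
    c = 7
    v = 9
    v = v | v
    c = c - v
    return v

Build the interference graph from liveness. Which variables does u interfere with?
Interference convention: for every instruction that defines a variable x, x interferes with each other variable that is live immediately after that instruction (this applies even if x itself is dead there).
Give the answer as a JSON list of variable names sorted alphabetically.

Per-block:
  b0 def {q,r} use ∅
  b1 def {q} use {q,r}
  b2 def {g} use {q}
  b3 def {c,g} use {r}
  b4 def {r,v} use ∅
  b5 def {r} use {q}
  b6 def {q,u,v} use ∅
  b7 def {c,v} use ∅

Backward fixpoint:
  b0: in=∅ out={q,r}
  b1: in={q,r} out={q}
  b2: in={q,r} out={q,r}
  b3: in={q,r} out={q,r}
  b4: in=∅ out=∅
  b5: in={q} out=∅
  b6: in=∅ out=∅
  b7: in=∅ out=∅

Interference:
  c: {q,r,v}
  g: {q,r}
  q: {c,g,r}
  r: {c,g,q,v}
  u: {v}
  v: {c,r,u}

N(u) = ["v"]

Answer: ["v"]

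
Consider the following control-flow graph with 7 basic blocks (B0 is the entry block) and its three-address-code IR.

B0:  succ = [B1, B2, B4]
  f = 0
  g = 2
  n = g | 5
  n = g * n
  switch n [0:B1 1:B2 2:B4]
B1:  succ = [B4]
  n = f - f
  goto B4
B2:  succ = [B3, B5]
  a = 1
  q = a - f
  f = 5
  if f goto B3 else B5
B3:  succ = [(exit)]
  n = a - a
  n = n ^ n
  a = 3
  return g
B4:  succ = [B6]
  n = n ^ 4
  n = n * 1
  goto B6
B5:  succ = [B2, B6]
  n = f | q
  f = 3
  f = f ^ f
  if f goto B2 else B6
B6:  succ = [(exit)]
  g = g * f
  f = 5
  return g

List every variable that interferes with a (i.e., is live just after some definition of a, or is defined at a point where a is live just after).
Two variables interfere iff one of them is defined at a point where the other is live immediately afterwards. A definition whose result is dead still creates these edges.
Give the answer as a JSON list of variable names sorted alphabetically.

Block summaries:
  B0 def {f,g,n} use ∅
  B1 def {n} use {f}
  B2 def {a,f,q} use {f}
  B3 def {a,n} use {a,g}
  B4 def {n} use {n}
  B5 def {f,n} use {f,q}
  B6 def {f,g} use {f,g}

Live sets:
  B0: in=∅ out={f,g,n}
  B1: in={f,g} out={f,g,n}
  B2: in={f,g} out={a,f,g,q}
  B3: in={a,g} out=∅
  B4: in={f,g,n} out={f,g}
  B5: in={f,g,q} out={f,g}
  B6: in={f,g} out=∅

Interference:
  a↔{f,g,q}
  f↔{a,g,n,q}
  g↔{a,f,n,q}
  n↔{f,g}
  q↔{a,f,g}

N(a) = ["f", "g", "q"]

Answer: ["f", "g", "q"]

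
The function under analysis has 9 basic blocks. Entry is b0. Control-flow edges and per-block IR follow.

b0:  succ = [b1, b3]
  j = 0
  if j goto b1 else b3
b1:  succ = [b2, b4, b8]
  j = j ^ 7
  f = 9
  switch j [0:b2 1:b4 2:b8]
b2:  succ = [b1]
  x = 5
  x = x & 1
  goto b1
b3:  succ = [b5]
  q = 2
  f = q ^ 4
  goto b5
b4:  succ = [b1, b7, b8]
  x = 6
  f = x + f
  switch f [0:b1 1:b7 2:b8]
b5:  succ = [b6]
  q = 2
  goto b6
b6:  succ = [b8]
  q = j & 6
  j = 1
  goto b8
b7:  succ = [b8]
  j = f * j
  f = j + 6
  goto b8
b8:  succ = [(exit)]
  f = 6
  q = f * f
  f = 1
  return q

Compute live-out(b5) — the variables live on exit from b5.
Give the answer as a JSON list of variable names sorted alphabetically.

Per-block:
  b0 def {j} use ∅
  b1 def {f,j} use {j}
  b2 def {x} use ∅
  b3 def {f,q} use ∅
  b4 def {f,x} use {f}
  b5 def {q} use ∅
  b6 def {j,q} use {j}
  b7 def {f,j} use {f,j}
  b8 def {f,q} use ∅

Live sets:
  b0: in=∅ out={j}
  b1: in={j} out={f,j}
  b2: in={j} out={j}
  b3: in={j} out={j}
  b4: in={f,j} out={f,j}
  b5: in={j} out={j}
  b6: in={j} out=∅
  b7: in={f,j} out=∅
  b8: in=∅ out=∅

live-out(b5) = ["j"]

Answer: ["j"]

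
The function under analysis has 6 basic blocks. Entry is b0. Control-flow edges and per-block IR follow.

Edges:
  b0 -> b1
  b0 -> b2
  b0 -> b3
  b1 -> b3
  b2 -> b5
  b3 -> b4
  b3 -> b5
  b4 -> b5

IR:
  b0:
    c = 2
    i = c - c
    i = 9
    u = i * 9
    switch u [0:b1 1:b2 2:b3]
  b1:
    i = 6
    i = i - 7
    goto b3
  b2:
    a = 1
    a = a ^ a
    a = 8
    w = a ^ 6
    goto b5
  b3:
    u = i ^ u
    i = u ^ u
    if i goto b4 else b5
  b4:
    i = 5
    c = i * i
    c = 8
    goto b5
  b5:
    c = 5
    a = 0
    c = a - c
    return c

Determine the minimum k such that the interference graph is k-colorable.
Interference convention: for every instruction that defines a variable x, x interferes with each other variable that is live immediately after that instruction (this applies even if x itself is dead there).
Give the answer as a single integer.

Block summaries:
  b0 def {c,i,u} use ∅
  b1 def {i} use ∅
  b2 def {a,w} use ∅
  b3 def {i,u} use {i,u}
  b4 def {c,i} use ∅
  b5 def {a,c} use ∅

Backward fixpoint:
  b0: in=∅ out={i,u}
  b1: in={u} out={i,u}
  b2: in=∅ out=∅
  b3: in={i,u} out=∅
  b4: in=∅ out=∅
  b5: in=∅ out=∅

Interference:
  a↔{c}
  c↔{a}
  i↔{u}
  u↔{i}
  w↔∅

Colouring:
  lower bound: {a,c} mutually conflict ⇒ χ ≥ 2
  2-colouring: r0={a,i,w}  r1={c,u}
  χ = 2

Answer: 2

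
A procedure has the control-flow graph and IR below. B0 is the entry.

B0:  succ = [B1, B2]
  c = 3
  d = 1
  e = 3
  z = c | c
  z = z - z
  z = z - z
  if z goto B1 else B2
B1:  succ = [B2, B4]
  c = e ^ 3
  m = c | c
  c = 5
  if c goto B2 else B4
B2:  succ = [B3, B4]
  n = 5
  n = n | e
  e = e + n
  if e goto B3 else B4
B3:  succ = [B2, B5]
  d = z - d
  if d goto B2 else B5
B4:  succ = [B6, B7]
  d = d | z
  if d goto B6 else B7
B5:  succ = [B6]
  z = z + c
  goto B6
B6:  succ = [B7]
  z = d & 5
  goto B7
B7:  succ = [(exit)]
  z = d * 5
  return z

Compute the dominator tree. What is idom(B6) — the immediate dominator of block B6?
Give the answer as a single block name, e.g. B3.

Answer: B0

Analysis:
idom tree: B1←B0 B2←B0 B3←B2 B4←B0 B5←B3 B6←B0 B7←B0
Dom at joins:
  B2: preds {B0,B1,B3}: {B0} ∩ {B0,B1} ∩ {B0,B2,B3} = {B0}; idom=B0
  B4: preds {B1,B2}: {B0,B1} ∩ {B0,B2} = {B0}; idom=B0
  B6: preds {B4,B5}: {B0,B4} ∩ {B0,B2,B3,B5} = {B0}; idom=B0
  B7: preds {B4,B6}: {B0,B4} ∩ {B0,B6} = {B0}; idom=B0

idom(B6) = B0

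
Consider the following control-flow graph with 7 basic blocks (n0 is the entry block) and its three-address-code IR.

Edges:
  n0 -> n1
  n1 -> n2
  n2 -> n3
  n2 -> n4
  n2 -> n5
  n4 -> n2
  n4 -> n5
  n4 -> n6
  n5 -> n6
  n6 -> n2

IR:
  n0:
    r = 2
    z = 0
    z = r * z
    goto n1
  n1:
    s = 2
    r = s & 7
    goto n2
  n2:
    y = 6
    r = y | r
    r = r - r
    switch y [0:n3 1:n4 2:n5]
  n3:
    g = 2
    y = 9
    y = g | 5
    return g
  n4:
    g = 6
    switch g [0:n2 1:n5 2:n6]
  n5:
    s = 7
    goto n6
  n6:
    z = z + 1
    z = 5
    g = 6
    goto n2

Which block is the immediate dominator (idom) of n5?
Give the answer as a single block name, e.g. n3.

idom tree: n1←n0 n2←n1 n3←n2 n4←n2 n5←n2 n6←n2
Dom at joins:
  n2: preds {n1,n4,n6}: {n0,n1} ∩ {n0,n1,n2,n4} ∩ {n0,n1,n2,n6} = {n0,n1}; idom=n1
  n5: preds {n2,n4}: {n0,n1,n2} ∩ {n0,n1,n2,n4} = {n0,n1,n2}; idom=n2
  n6: preds {n4,n5}: {n0,n1,n2,n4} ∩ {n0,n1,n2,n5} = {n0,n1,n2}; idom=n2

idom(n5) = n2

Answer: n2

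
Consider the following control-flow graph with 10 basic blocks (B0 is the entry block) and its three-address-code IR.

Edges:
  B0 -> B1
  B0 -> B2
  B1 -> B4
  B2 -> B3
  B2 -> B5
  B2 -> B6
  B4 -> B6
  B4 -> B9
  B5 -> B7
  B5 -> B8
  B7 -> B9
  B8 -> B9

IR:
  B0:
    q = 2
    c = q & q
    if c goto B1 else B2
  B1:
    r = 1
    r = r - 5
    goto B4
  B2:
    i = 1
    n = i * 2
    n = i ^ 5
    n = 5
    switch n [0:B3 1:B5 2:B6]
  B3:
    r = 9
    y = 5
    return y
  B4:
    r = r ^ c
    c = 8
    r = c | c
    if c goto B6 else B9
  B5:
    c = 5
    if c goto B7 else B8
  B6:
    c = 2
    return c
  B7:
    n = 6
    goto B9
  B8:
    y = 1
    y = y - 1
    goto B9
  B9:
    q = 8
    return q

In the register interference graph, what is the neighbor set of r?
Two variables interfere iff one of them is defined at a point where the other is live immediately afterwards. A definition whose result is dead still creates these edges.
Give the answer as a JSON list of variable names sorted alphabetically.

Answer: ["c"]

Working:
def/use:
  B0: def={c,q} ue=∅
  B1: def={r} ue=∅
  B2: def={i,n} ue=∅
  B3: def={r,y} ue=∅
  B4: def={c,r} ue={c,r}
  B5: def={c} ue=∅
  B6: def={c} ue=∅
  B7: def={n} ue=∅
  B8: def={y} ue=∅
  B9: def={q} ue=∅

Liveness:
  B0: in=∅ out={c}
  B1: in={c} out={c,r}
  B2: in=∅ out=∅
  B3: in=∅ out=∅
  B4: in={c,r} out=∅
  B5: in=∅ out=∅
  B6: in=∅ out=∅
  B7: in=∅ out=∅
  B8: in=∅ out=∅
  B9: in=∅ out=∅

Conflict graph:
  c↔{r}
  i↔{n}
  n↔{i}
  q↔∅
  r↔{c}
  y↔∅

N(r) = ["c"]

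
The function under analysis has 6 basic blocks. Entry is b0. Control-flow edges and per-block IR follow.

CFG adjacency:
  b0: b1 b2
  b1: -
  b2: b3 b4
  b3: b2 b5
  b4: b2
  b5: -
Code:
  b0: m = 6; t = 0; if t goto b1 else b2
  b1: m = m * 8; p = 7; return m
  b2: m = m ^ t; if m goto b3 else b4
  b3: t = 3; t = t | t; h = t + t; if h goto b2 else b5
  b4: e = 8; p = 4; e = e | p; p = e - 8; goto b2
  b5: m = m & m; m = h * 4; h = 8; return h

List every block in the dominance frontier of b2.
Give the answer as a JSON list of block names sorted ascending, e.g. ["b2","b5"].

idom tree: b1←b0 b2←b0 b3←b2 b4←b2 b5←b3
Join-block Dom:
  b2: preds {b0,b3,b4}: {b0} ∩ {b0,b2,b3} ∩ {b0,b2,b4} = {b0}; idom=b0

DF derivation:
  join b2 pred b0: · stop@b0
  join b2 pred b3: b3→b2 stop@b0
  join b2 pred b4: b4→b2 stop@b0
  DF(b0)=∅
  DF(b1)=∅
  DF(b2)={b2}
  DF(b3)={b2}
  DF(b4)={b2}
  DF(b5)=∅

DF(b2) = ["b2"]

Answer: ["b2"]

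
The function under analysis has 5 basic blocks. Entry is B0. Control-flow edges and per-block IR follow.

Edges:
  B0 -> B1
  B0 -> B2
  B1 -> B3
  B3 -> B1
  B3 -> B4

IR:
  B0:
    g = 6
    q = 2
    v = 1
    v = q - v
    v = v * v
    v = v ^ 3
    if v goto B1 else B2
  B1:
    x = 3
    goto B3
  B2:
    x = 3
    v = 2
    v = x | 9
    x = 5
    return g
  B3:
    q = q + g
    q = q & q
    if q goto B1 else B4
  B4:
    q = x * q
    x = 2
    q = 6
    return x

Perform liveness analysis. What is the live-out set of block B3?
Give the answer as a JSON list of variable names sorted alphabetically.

Answer: ["g", "q", "x"]

Analysis:
Per-block:
  B0: def={g,q,v} ue=∅
  B1: def={x} ue=∅
  B2: def={v,x} ue={g}
  B3: def={q} ue={g,q}
  B4: def={q,x} ue={q,x}

Live sets:
  B0 li=∅ lo={g,q}
  B1 li={g,q} lo={g,q,x}
  B2 li={g} lo=∅
  B3 li={g,q,x} lo={g,q,x}
  B4 li={q,x} lo=∅

live-out(B3) = ["g", "q", "x"]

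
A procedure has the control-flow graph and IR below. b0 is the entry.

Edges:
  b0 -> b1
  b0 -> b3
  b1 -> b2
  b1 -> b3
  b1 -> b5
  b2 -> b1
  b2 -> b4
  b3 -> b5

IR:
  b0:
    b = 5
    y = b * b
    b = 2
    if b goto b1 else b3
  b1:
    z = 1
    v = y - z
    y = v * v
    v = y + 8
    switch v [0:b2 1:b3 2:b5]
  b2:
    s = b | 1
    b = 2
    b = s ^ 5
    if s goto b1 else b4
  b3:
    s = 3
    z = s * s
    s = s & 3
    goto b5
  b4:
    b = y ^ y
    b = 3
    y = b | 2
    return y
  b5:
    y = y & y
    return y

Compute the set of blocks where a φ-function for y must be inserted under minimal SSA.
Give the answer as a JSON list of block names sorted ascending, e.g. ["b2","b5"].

idom tree: b1←b0 b2←b1 b3←b0 b4←b2 b5←b0
Dom at joins:
  b1: preds {b0,b2}: {b0} ∩ {b0,b1,b2} = {b0}; idom=b0
  b3: preds {b0,b1}: {b0} ∩ {b0,b1} = {b0}; idom=b0
  b5: preds {b1,b3}: {b0,b1} ∩ {b0,b3} = {b0}; idom=b0

DF derivation:
  b1←b0: walk · to b0
  b1←b2: walk b2→b1 to b0
  b3←b0: walk · to b0
  b3←b1: walk b1 to b0
  b5←b1: walk b1 to b0
  b5←b3: walk b3 to b0
  DF(b0)=∅
  DF(b1)={b1,b3,b5}
  DF(b2)={b1}
  DF(b3)={b5}
  DF(b4)=∅
  DF(b5)=∅

φ for y: defs {b0,b1,b4,b5}
  DF⁺ = {b1,b3,b5}

Answer: ["b1", "b3", "b5"]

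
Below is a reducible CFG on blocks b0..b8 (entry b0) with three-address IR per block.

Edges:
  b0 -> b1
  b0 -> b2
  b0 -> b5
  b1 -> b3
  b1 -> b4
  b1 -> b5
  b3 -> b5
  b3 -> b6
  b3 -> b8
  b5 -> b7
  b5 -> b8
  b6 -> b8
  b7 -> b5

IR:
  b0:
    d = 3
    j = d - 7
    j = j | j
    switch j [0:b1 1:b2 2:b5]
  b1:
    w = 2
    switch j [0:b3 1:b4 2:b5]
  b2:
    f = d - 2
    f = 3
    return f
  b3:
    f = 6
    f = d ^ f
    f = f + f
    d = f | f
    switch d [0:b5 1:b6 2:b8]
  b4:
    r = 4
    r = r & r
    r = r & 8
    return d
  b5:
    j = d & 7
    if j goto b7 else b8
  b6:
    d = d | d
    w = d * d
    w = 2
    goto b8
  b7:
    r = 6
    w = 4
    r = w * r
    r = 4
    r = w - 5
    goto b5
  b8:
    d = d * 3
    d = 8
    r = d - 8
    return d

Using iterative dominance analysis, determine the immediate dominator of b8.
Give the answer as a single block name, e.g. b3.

Answer: b0

Analysis:
idom tree: b1←b0 b2←b0 b3←b1 b4←b1 b5←b0 b6←b3 b7←b5 b8←b0
Dom at joins:
  b5: preds {b0,b1,b3,b7}: {b0} ∩ {b0,b1} ∩ {b0,b1,b3} ∩ {b0,b5,b7} = {b0}; idom=b0
  b8: preds {b3,b5,b6}: {b0,b1,b3} ∩ {b0,b5} ∩ {b0,b1,b3,b6} = {b0}; idom=b0

idom(b8) = b0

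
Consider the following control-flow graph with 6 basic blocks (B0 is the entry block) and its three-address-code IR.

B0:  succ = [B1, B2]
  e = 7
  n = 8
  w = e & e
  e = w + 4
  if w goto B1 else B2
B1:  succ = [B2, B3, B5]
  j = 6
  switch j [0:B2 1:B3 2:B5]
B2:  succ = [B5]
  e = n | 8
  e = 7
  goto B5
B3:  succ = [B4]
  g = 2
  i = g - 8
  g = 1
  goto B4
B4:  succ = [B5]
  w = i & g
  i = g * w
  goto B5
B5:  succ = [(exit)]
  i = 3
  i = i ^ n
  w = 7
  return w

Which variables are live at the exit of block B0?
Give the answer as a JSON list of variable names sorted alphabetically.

Block summaries:
  B0: def={e,n,w} ue=∅
  B1: def={j} ue=∅
  B2: def={e} ue={n}
  B3: def={g,i} ue=∅
  B4: def={i,w} ue={g,i}
  B5: def={i,w} ue={n}

Liveness:
  live B0: ∅→{n}
  live B1: {n}→{n}
  live B2: {n}→{n}
  live B3: {n}→{g,i,n}
  live B4: {g,i,n}→{n}
  live B5: {n}→∅

live-out(B0) = ["n"]

Answer: ["n"]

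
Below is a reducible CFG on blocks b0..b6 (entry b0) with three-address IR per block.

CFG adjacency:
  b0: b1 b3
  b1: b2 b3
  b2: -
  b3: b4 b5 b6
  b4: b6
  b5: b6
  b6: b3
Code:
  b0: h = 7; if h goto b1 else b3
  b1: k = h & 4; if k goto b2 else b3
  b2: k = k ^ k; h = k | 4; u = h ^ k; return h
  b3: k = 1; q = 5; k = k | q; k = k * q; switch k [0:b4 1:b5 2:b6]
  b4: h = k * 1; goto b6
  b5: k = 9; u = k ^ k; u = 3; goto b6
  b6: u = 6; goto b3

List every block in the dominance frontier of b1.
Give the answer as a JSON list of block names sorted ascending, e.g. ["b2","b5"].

idom tree: b1←b0 b2←b1 b3←b0 b4←b3 b5←b3 b6←b3
Join-block Dom:
  b3: preds {b0,b1,b6}: {b0} ∩ {b0,b1} ∩ {b0,b3,b6} = {b0}; idom=b0
  b6: preds {b3,b4,b5}: {b0,b3} ∩ {b0,b3,b4} ∩ {b0,b3,b5} = {b0,b3}; idom=b3

Frontier:
  b3←b0: walk · to b0
  b3←b1: walk b1 to b0
  b3←b6: walk b6→b3 to b0
  b6←b3: walk · to b3
  b6←b4: walk b4 to b3
  b6←b5: walk b5 to b3
  b0 → ∅
  b1 → {b3}
  b2 → ∅
  b3 → {b3}
  b4 → {b6}
  b5 → {b6}
  b6 → {b3}

DF(b1) = ["b3"]

Answer: ["b3"]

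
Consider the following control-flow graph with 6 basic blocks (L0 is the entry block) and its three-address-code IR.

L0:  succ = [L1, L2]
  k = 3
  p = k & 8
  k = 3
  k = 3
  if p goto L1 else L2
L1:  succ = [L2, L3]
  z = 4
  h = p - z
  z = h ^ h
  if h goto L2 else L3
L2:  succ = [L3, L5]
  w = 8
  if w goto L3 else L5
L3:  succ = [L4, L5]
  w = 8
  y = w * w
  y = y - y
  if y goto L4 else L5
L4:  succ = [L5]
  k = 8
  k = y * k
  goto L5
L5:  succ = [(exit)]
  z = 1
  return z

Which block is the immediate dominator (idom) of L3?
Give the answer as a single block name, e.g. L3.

Answer: L0

Derivation:
idom tree: L1←L0 L2←L0 L3←L0 L4←L3 L5←L0
Join-block Dom:
  L2: preds {L0,L1}: {L0} ∩ {L0,L1} = {L0}; idom=L0
  L3: preds {L1,L2}: {L0,L1} ∩ {L0,L2} = {L0}; idom=L0
  L5: preds {L2,L3,L4}: {L0,L2} ∩ {L0,L3} ∩ {L0,L3,L4} = {L0}; idom=L0

idom(L3) = L0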